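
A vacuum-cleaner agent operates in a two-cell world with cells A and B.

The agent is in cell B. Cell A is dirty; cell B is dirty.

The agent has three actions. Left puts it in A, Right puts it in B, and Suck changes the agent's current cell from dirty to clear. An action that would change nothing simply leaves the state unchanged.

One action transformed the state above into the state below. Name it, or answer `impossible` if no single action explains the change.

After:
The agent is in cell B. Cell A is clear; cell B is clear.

impossible

try  Left: <A|dirty|dirty>
try Right: <B|dirty|dirty>
try  Suck: <B|dirty|clear>
no single action produces the after-state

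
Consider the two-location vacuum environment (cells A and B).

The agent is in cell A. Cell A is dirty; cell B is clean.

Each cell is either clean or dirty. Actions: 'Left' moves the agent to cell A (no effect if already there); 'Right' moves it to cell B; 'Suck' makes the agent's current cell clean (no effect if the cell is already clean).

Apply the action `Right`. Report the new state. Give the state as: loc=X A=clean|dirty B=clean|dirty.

loc=B A=dirty B=clean

start: loc=A A=dirty B=clean
1. Right → loc=B A=dirty B=clean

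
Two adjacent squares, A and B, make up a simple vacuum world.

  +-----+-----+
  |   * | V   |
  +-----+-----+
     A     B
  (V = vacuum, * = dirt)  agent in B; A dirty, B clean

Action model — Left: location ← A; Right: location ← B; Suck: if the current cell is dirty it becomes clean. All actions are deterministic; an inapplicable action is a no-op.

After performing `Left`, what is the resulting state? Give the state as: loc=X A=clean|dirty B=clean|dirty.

loc=A A=dirty B=clean

start: loc=B A=dirty B=clean
step 1/1 (Left): loc=A A=dirty B=clean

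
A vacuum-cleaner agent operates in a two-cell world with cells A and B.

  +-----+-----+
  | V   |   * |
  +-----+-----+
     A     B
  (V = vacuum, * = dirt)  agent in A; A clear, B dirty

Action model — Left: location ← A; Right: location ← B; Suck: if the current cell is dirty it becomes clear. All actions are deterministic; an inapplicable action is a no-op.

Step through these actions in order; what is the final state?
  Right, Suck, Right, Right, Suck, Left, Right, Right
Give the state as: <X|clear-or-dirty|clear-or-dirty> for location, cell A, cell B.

<B|clear|clear>

[1] after Right: <B|clear|dirty>
[2] after Suck: <B|clear|clear>
[3] after Right: <B|clear|clear>
[4] after Right: <B|clear|clear>
[5] after Suck: <B|clear|clear>
[6] after Left: <A|clear|clear>
[7] after Right: <B|clear|clear>
[8] after Right: <B|clear|clear>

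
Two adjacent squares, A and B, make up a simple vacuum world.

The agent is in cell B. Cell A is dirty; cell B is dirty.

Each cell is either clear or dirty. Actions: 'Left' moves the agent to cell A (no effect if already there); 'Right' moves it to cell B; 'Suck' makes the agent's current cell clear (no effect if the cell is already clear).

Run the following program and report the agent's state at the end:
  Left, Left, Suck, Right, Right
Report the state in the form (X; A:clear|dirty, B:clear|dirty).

(B; A:clear, B:dirty)

t=1 Left ⇒ (A; A:dirty, B:dirty)
t=2 Left ⇒ (A; A:dirty, B:dirty)
t=3 Suck ⇒ (A; A:clear, B:dirty)
t=4 Right ⇒ (B; A:clear, B:dirty)
t=5 Right ⇒ (B; A:clear, B:dirty)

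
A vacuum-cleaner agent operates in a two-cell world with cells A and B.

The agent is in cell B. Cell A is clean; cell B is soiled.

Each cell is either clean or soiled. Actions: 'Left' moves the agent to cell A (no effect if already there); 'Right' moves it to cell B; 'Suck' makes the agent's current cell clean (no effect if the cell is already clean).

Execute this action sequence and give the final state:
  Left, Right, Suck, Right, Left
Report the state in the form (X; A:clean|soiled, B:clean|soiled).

step 1/5 (Left): (A; A:clean, B:soiled)
step 2/5 (Right): (B; A:clean, B:soiled)
step 3/5 (Suck): (B; A:clean, B:clean)
step 4/5 (Right): (B; A:clean, B:clean)
step 5/5 (Left): (A; A:clean, B:clean)

(A; A:clean, B:clean)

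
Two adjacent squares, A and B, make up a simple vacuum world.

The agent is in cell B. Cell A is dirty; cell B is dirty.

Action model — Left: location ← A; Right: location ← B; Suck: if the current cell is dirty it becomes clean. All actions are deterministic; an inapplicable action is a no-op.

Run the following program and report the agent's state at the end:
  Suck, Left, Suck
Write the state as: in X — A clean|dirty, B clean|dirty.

Suck (#1): in B — A dirty, B clean
Left (#2): in A — A dirty, B clean
Suck (#3): in A — A clean, B clean

in A — A clean, B clean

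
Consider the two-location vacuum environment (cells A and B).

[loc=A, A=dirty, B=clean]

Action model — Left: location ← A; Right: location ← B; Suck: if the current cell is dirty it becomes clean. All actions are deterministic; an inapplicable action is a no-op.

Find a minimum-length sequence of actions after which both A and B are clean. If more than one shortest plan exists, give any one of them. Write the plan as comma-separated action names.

Suck

1) do Suck; now <A|clean|clean>
min 1: A is dirty, one Suck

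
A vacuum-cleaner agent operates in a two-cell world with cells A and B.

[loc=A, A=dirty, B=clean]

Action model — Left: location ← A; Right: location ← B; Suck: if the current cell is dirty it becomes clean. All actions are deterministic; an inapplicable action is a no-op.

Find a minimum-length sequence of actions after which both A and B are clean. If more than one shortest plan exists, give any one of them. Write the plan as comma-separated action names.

1) do Suck; now (A; A:clean, B:clean)
min 1: A is dirty, one Suck

Suck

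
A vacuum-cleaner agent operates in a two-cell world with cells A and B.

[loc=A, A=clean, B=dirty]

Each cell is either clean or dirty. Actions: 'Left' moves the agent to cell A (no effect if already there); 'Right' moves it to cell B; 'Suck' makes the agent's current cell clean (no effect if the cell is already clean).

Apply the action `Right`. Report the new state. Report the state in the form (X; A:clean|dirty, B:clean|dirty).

(B; A:clean, B:dirty)

start: (A; A:clean, B:dirty)
step 1/1 (Right): (B; A:clean, B:dirty)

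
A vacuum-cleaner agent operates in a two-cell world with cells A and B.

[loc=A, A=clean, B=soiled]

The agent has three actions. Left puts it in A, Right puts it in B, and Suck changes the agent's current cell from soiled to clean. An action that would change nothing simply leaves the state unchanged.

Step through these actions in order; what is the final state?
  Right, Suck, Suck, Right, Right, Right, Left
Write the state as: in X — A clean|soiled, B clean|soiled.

in A — A clean, B clean

Right (#1): in B — A clean, B soiled
Suck (#2): in B — A clean, B clean
Suck (#3): in B — A clean, B clean
Right (#4): in B — A clean, B clean
Right (#5): in B — A clean, B clean
Right (#6): in B — A clean, B clean
Left (#7): in A — A clean, B clean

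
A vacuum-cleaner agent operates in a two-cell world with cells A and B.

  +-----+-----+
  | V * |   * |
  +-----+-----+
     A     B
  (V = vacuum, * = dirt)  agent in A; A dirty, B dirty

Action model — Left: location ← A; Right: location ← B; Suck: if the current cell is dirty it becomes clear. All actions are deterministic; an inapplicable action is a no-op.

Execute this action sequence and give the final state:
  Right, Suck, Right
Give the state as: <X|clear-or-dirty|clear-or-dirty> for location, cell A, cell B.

<B|dirty|clear>

[1] after Right: <B|dirty|dirty>
[2] after Suck: <B|dirty|clear>
[3] after Right: <B|dirty|clear>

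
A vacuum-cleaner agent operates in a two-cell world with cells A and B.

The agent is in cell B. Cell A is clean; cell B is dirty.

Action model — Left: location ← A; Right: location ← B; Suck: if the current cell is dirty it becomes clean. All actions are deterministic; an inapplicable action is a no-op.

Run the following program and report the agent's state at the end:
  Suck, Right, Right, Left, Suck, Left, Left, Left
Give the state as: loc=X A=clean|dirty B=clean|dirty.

loc=A A=clean B=clean

step 1/8 (Suck): loc=B A=clean B=clean
step 2/8 (Right): loc=B A=clean B=clean
step 3/8 (Right): loc=B A=clean B=clean
step 4/8 (Left): loc=A A=clean B=clean
step 5/8 (Suck): loc=A A=clean B=clean
step 6/8 (Left): loc=A A=clean B=clean
step 7/8 (Left): loc=A A=clean B=clean
step 8/8 (Left): loc=A A=clean B=clean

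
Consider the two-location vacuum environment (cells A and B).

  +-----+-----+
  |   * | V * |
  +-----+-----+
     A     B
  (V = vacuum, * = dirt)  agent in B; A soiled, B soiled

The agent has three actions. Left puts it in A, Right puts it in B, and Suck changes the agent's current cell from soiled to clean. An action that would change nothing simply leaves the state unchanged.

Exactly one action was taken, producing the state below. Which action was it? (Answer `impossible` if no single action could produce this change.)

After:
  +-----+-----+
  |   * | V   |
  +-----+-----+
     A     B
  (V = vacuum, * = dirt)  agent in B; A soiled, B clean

try  Left: loc=A A=soiled B=soiled
try Right: loc=B A=soiled B=soiled
try  Suck: loc=B A=soiled B=clean  ← match

Suck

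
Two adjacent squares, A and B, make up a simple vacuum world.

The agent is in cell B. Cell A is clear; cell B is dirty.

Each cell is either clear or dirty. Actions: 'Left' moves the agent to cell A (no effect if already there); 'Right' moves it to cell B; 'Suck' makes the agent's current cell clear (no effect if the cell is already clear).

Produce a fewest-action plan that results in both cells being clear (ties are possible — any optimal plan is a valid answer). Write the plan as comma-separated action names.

Suck (#1): in B — A clear, B clear
min 1: B is dirty, one Suck

Suck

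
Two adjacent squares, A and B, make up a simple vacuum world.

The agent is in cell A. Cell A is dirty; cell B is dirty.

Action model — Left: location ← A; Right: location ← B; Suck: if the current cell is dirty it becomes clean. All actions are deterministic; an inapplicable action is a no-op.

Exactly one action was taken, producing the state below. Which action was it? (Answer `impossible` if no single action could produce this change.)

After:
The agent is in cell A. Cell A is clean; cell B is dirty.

Suck

try  Left: loc=A A=dirty B=dirty
try Right: loc=B A=dirty B=dirty
try  Suck: loc=A A=clean B=dirty  ← match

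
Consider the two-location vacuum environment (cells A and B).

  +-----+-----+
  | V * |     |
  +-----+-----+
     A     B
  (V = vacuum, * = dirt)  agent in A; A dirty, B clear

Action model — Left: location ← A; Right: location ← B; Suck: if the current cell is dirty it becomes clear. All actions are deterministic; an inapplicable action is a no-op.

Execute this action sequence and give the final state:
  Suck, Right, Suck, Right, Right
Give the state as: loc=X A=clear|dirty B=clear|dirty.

1) do Suck; now loc=A A=clear B=clear
2) do Right; now loc=B A=clear B=clear
3) do Suck; now loc=B A=clear B=clear
4) do Right; now loc=B A=clear B=clear
5) do Right; now loc=B A=clear B=clear

loc=B A=clear B=clear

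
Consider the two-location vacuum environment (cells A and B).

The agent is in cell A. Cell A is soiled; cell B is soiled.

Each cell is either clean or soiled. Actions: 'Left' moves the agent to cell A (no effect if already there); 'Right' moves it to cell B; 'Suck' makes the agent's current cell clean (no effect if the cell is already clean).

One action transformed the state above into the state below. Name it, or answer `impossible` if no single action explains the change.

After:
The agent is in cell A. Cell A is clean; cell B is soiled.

try  Left: loc=A A=soiled B=soiled
try Right: loc=B A=soiled B=soiled
try  Suck: loc=A A=clean B=soiled  ← match

Suck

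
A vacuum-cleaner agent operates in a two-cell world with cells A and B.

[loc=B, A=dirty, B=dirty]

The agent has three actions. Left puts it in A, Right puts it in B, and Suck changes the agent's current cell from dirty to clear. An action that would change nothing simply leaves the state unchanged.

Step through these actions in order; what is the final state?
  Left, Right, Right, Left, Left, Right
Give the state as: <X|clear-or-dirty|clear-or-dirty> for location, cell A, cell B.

1. Left → <A|dirty|dirty>
2. Right → <B|dirty|dirty>
3. Right → <B|dirty|dirty>
4. Left → <A|dirty|dirty>
5. Left → <A|dirty|dirty>
6. Right → <B|dirty|dirty>

<B|dirty|dirty>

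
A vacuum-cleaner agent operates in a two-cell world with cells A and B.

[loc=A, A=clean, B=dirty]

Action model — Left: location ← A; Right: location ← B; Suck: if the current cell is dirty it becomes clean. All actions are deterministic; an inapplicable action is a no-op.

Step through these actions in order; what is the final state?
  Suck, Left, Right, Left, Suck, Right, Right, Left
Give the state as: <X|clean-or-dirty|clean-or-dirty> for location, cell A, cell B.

step 1/8 (Suck): <A|clean|dirty>
step 2/8 (Left): <A|clean|dirty>
step 3/8 (Right): <B|clean|dirty>
step 4/8 (Left): <A|clean|dirty>
step 5/8 (Suck): <A|clean|dirty>
step 6/8 (Right): <B|clean|dirty>
step 7/8 (Right): <B|clean|dirty>
step 8/8 (Left): <A|clean|dirty>

<A|clean|dirty>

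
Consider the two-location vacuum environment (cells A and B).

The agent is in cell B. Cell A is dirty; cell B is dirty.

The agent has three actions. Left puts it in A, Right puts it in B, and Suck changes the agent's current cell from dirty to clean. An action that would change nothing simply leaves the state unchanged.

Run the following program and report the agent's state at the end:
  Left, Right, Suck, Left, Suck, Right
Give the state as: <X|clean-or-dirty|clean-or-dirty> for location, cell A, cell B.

<B|clean|clean>

t=1 Left ⇒ <A|dirty|dirty>
t=2 Right ⇒ <B|dirty|dirty>
t=3 Suck ⇒ <B|dirty|clean>
t=4 Left ⇒ <A|dirty|clean>
t=5 Suck ⇒ <A|clean|clean>
t=6 Right ⇒ <B|clean|clean>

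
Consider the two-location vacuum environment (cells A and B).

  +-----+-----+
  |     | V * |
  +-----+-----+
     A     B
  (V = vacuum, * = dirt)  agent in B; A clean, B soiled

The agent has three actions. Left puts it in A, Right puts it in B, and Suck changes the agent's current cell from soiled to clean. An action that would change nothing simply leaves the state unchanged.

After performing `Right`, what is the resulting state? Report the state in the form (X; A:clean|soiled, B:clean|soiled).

start: (B; A:clean, B:soiled)
step 1/1 (Right): (B; A:clean, B:soiled)

(B; A:clean, B:soiled)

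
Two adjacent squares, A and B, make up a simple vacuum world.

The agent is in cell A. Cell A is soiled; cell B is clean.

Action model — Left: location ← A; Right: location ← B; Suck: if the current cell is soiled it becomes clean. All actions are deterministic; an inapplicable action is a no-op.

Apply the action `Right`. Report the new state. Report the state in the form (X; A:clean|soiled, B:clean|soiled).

start: (A; A:soiled, B:clean)
Right (#1): (B; A:soiled, B:clean)

(B; A:soiled, B:clean)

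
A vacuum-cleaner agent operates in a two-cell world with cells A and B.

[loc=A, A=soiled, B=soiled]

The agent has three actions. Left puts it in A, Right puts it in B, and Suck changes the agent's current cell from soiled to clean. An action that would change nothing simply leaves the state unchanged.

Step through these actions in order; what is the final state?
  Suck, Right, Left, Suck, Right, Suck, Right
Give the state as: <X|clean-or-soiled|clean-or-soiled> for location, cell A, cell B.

1) do Suck; now <A|clean|soiled>
2) do Right; now <B|clean|soiled>
3) do Left; now <A|clean|soiled>
4) do Suck; now <A|clean|soiled>
5) do Right; now <B|clean|soiled>
6) do Suck; now <B|clean|clean>
7) do Right; now <B|clean|clean>

<B|clean|clean>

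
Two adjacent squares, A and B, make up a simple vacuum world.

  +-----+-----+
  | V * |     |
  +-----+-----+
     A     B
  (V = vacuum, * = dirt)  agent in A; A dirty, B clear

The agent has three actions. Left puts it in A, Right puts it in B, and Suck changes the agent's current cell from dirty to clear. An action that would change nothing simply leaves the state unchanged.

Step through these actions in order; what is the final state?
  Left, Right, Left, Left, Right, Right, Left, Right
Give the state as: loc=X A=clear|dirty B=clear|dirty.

loc=B A=dirty B=clear

Left (#1): loc=A A=dirty B=clear
Right (#2): loc=B A=dirty B=clear
Left (#3): loc=A A=dirty B=clear
Left (#4): loc=A A=dirty B=clear
Right (#5): loc=B A=dirty B=clear
Right (#6): loc=B A=dirty B=clear
Left (#7): loc=A A=dirty B=clear
Right (#8): loc=B A=dirty B=clear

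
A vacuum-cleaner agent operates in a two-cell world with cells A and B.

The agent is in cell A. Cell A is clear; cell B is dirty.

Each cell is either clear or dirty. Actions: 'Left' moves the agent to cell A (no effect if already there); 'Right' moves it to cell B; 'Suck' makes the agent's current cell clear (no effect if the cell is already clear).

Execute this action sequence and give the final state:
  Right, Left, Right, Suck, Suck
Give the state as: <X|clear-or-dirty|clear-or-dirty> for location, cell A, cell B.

<B|clear|clear>

Right (#1): <B|clear|dirty>
Left (#2): <A|clear|dirty>
Right (#3): <B|clear|dirty>
Suck (#4): <B|clear|clear>
Suck (#5): <B|clear|clear>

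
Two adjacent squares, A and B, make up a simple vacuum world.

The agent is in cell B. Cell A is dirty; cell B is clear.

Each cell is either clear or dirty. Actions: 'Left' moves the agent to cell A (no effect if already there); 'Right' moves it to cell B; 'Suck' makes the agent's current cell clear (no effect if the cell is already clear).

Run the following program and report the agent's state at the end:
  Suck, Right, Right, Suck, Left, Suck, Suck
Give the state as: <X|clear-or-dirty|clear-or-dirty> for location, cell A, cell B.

<A|clear|clear>

[1] after Suck: <B|dirty|clear>
[2] after Right: <B|dirty|clear>
[3] after Right: <B|dirty|clear>
[4] after Suck: <B|dirty|clear>
[5] after Left: <A|dirty|clear>
[6] after Suck: <A|clear|clear>
[7] after Suck: <A|clear|clear>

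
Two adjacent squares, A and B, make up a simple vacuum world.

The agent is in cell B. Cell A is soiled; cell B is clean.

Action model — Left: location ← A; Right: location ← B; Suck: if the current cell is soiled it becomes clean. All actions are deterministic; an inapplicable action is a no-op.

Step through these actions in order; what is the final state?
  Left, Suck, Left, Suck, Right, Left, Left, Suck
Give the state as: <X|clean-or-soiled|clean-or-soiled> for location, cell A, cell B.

<A|clean|clean>

1. Left → <A|soiled|clean>
2. Suck → <A|clean|clean>
3. Left → <A|clean|clean>
4. Suck → <A|clean|clean>
5. Right → <B|clean|clean>
6. Left → <A|clean|clean>
7. Left → <A|clean|clean>
8. Suck → <A|clean|clean>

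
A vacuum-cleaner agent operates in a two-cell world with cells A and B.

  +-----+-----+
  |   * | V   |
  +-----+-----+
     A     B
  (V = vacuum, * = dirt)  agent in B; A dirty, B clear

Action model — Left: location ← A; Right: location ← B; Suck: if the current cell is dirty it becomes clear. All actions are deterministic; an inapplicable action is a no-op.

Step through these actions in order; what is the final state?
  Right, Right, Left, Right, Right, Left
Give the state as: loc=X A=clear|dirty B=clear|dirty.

loc=A A=dirty B=clear

step 1/6 (Right): loc=B A=dirty B=clear
step 2/6 (Right): loc=B A=dirty B=clear
step 3/6 (Left): loc=A A=dirty B=clear
step 4/6 (Right): loc=B A=dirty B=clear
step 5/6 (Right): loc=B A=dirty B=clear
step 6/6 (Left): loc=A A=dirty B=clear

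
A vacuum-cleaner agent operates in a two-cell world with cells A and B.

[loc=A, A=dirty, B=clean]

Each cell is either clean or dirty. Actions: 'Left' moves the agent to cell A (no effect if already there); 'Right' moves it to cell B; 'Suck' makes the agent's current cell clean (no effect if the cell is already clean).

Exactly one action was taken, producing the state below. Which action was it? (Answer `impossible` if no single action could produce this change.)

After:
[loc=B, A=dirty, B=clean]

try  Left: <A|dirty|clean>
try Right: <B|dirty|clean>  ← match
try  Suck: <A|clean|clean>

Right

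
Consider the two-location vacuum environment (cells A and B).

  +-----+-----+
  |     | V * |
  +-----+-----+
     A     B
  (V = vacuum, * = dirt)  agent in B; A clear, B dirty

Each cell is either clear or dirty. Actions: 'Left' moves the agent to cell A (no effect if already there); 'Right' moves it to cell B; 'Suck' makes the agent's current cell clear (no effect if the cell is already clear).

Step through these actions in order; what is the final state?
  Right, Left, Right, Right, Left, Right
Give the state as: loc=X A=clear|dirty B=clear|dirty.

Right (#1): loc=B A=clear B=dirty
Left (#2): loc=A A=clear B=dirty
Right (#3): loc=B A=clear B=dirty
Right (#4): loc=B A=clear B=dirty
Left (#5): loc=A A=clear B=dirty
Right (#6): loc=B A=clear B=dirty

loc=B A=clear B=dirty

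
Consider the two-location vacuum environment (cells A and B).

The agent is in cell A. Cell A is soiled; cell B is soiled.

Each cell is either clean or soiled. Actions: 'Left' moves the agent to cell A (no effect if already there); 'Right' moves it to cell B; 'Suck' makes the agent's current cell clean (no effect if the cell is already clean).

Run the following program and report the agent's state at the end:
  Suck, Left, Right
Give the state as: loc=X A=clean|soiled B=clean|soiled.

1. Suck → loc=A A=clean B=soiled
2. Left → loc=A A=clean B=soiled
3. Right → loc=B A=clean B=soiled

loc=B A=clean B=soiled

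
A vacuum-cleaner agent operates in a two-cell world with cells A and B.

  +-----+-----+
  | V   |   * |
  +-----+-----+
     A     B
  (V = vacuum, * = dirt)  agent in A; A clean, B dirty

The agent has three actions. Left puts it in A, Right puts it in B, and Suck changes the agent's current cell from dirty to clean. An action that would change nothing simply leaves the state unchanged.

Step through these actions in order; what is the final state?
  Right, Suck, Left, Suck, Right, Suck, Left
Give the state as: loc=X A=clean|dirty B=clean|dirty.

[1] after Right: loc=B A=clean B=dirty
[2] after Suck: loc=B A=clean B=clean
[3] after Left: loc=A A=clean B=clean
[4] after Suck: loc=A A=clean B=clean
[5] after Right: loc=B A=clean B=clean
[6] after Suck: loc=B A=clean B=clean
[7] after Left: loc=A A=clean B=clean

loc=A A=clean B=clean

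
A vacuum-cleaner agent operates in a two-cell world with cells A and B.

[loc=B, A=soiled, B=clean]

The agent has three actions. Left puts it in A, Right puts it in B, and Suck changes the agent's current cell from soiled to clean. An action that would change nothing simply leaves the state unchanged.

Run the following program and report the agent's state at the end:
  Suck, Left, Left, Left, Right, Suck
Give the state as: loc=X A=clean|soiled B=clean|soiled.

1. Suck → loc=B A=soiled B=clean
2. Left → loc=A A=soiled B=clean
3. Left → loc=A A=soiled B=clean
4. Left → loc=A A=soiled B=clean
5. Right → loc=B A=soiled B=clean
6. Suck → loc=B A=soiled B=clean

loc=B A=soiled B=clean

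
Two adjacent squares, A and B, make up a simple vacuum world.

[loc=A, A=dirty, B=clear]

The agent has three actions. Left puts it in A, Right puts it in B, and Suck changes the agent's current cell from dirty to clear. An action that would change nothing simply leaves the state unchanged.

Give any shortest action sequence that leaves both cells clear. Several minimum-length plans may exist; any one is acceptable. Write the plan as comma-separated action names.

Suck

t=1 Suck ⇒ (A; A:clear, B:clear)
min 1: A is dirty, one Suck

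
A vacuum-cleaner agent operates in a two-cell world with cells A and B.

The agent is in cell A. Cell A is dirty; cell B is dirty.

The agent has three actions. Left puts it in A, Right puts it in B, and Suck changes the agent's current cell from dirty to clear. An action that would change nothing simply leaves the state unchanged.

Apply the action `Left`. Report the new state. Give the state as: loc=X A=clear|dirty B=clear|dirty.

loc=A A=dirty B=dirty

start: loc=A A=dirty B=dirty
step 1/1 (Left): loc=A A=dirty B=dirty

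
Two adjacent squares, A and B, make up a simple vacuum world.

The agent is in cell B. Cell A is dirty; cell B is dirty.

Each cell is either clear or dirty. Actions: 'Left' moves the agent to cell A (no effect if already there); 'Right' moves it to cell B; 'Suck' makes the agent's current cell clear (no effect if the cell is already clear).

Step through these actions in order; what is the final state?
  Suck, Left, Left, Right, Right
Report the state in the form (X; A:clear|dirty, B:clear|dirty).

t=1 Suck ⇒ (B; A:dirty, B:clear)
t=2 Left ⇒ (A; A:dirty, B:clear)
t=3 Left ⇒ (A; A:dirty, B:clear)
t=4 Right ⇒ (B; A:dirty, B:clear)
t=5 Right ⇒ (B; A:dirty, B:clear)

(B; A:dirty, B:clear)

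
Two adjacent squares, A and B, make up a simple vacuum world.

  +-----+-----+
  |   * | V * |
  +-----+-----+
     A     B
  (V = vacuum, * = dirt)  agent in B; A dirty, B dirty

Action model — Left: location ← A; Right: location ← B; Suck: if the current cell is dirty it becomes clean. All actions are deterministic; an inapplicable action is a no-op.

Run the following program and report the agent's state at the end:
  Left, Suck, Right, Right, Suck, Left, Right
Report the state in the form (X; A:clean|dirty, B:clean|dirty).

(B; A:clean, B:clean)

1. Left → (A; A:dirty, B:dirty)
2. Suck → (A; A:clean, B:dirty)
3. Right → (B; A:clean, B:dirty)
4. Right → (B; A:clean, B:dirty)
5. Suck → (B; A:clean, B:clean)
6. Left → (A; A:clean, B:clean)
7. Right → (B; A:clean, B:clean)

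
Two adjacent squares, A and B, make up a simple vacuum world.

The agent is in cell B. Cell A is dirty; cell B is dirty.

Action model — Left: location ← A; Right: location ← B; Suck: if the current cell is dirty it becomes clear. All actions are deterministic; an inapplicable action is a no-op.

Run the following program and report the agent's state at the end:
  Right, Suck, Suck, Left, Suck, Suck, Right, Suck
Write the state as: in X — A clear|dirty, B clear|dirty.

step 1/8 (Right): in B — A dirty, B dirty
step 2/8 (Suck): in B — A dirty, B clear
step 3/8 (Suck): in B — A dirty, B clear
step 4/8 (Left): in A — A dirty, B clear
step 5/8 (Suck): in A — A clear, B clear
step 6/8 (Suck): in A — A clear, B clear
step 7/8 (Right): in B — A clear, B clear
step 8/8 (Suck): in B — A clear, B clear

in B — A clear, B clear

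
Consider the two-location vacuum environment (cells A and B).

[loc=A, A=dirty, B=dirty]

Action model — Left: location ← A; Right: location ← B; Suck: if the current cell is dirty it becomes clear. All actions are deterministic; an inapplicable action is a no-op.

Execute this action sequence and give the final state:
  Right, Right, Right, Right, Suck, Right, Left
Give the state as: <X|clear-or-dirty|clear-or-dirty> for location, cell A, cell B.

<A|dirty|clear>

[1] after Right: <B|dirty|dirty>
[2] after Right: <B|dirty|dirty>
[3] after Right: <B|dirty|dirty>
[4] after Right: <B|dirty|dirty>
[5] after Suck: <B|dirty|clear>
[6] after Right: <B|dirty|clear>
[7] after Left: <A|dirty|clear>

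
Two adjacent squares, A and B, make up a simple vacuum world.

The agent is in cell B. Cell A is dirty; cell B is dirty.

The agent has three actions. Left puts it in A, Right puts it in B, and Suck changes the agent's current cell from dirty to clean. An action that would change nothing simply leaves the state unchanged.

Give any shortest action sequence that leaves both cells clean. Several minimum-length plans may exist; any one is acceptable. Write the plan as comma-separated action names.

1) do Suck; now (B; A:dirty, B:clean)
2) do Left; now (A; A:dirty, B:clean)
3) do Suck; now (A; A:clean, B:clean)
min 3: Suck B + move + Suck A

Suck, Left, Suck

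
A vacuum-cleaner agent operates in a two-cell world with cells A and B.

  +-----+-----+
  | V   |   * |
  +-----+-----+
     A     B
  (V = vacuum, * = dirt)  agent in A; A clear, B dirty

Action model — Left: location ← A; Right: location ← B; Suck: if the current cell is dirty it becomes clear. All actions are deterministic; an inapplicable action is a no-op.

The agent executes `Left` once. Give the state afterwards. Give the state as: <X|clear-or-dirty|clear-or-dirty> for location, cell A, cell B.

start: <A|clear|dirty>
[1] after Left: <A|clear|dirty>

<A|clear|dirty>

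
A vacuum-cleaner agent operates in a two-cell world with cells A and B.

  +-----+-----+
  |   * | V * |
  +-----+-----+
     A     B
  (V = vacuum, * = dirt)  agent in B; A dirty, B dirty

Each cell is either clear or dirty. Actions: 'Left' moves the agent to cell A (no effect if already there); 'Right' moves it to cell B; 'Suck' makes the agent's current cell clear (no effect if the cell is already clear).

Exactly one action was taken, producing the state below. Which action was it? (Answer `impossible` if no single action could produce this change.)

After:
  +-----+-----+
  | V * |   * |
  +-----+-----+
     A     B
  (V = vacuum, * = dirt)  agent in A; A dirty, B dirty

Left

try  Left: in A — A dirty, B dirty  ← match
try Right: in B — A dirty, B dirty
try  Suck: in B — A dirty, B clear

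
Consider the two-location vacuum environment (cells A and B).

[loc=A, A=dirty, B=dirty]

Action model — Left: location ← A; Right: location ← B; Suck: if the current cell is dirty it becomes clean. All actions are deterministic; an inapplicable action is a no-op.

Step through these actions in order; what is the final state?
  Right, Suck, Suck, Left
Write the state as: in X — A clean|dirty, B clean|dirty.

in A — A dirty, B clean

Right (#1): in B — A dirty, B dirty
Suck (#2): in B — A dirty, B clean
Suck (#3): in B — A dirty, B clean
Left (#4): in A — A dirty, B clean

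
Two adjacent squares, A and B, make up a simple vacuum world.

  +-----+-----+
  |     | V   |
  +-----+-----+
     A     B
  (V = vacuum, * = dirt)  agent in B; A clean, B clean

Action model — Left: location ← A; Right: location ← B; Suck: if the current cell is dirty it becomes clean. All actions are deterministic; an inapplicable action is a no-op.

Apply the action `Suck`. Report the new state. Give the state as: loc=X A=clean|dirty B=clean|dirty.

start: loc=B A=clean B=clean
step 1/1 (Suck): loc=B A=clean B=clean

loc=B A=clean B=clean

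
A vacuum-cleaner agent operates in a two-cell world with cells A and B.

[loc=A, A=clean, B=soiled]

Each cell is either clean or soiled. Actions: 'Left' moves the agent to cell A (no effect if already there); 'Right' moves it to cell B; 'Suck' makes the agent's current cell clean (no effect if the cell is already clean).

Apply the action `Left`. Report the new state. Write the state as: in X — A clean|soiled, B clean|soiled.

start: in A — A clean, B soiled
[1] after Left: in A — A clean, B soiled

in A — A clean, B soiled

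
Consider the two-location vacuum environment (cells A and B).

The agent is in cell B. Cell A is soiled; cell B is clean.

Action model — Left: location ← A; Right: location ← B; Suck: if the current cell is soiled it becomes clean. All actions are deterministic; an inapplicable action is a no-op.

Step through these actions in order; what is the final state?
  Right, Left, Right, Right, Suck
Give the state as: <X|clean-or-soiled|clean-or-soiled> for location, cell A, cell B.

<B|soiled|clean>

1. Right → <B|soiled|clean>
2. Left → <A|soiled|clean>
3. Right → <B|soiled|clean>
4. Right → <B|soiled|clean>
5. Suck → <B|soiled|clean>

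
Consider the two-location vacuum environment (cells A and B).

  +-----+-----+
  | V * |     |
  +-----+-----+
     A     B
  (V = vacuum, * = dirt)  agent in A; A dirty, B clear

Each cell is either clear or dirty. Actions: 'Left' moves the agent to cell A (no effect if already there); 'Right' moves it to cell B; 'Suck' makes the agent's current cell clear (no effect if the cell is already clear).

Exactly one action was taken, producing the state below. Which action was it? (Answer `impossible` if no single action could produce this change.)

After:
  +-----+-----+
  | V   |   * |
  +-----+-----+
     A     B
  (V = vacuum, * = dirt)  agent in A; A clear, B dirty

try  Left: loc=A A=dirty B=clear
try Right: loc=B A=dirty B=clear
try  Suck: loc=A A=clear B=clear
no single action produces the after-state

impossible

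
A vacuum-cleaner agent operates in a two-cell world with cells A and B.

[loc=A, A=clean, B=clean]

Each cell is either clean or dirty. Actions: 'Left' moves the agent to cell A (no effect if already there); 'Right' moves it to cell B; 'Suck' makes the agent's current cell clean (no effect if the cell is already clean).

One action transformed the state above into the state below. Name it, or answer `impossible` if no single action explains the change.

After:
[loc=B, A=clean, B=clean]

try  Left: (A; A:clean, B:clean)
try Right: (B; A:clean, B:clean)  ← match
try  Suck: (A; A:clean, B:clean)

Right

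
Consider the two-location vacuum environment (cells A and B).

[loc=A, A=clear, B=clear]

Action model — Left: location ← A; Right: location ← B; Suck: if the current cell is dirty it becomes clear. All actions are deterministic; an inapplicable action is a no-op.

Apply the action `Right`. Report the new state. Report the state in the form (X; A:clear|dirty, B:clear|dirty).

(B; A:clear, B:clear)

start: (A; A:clear, B:clear)
Right (#1): (B; A:clear, B:clear)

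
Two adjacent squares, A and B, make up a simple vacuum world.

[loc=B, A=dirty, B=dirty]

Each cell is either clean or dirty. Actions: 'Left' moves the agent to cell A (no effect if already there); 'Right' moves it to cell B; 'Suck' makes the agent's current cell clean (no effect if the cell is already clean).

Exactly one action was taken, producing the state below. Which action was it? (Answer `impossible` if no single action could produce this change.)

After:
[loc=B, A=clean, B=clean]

impossible

try  Left: loc=A A=dirty B=dirty
try Right: loc=B A=dirty B=dirty
try  Suck: loc=B A=dirty B=clean
no single action produces the after-state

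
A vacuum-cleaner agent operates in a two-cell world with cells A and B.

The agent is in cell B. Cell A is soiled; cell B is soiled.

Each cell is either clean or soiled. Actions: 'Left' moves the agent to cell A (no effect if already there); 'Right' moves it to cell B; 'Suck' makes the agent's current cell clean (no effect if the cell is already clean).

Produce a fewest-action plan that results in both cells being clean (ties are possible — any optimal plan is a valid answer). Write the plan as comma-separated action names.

Suck, Left, Suck

t=1 Suck ⇒ <B|soiled|clean>
t=2 Left ⇒ <A|soiled|clean>
t=3 Suck ⇒ <A|clean|clean>
min 3: Suck B + move + Suck A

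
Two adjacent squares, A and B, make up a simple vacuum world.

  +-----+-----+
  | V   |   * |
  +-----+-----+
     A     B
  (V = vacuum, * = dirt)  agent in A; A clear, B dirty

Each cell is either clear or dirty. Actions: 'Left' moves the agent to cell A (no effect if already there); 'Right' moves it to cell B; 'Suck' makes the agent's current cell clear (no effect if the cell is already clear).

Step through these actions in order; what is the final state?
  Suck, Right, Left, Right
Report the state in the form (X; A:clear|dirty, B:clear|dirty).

1. Suck → (A; A:clear, B:dirty)
2. Right → (B; A:clear, B:dirty)
3. Left → (A; A:clear, B:dirty)
4. Right → (B; A:clear, B:dirty)

(B; A:clear, B:dirty)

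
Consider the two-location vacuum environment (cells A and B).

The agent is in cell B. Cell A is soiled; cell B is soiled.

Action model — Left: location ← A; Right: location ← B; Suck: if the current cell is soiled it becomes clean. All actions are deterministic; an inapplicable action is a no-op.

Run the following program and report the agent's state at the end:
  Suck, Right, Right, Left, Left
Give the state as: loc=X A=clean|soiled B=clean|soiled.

loc=A A=soiled B=clean

1. Suck → loc=B A=soiled B=clean
2. Right → loc=B A=soiled B=clean
3. Right → loc=B A=soiled B=clean
4. Left → loc=A A=soiled B=clean
5. Left → loc=A A=soiled B=clean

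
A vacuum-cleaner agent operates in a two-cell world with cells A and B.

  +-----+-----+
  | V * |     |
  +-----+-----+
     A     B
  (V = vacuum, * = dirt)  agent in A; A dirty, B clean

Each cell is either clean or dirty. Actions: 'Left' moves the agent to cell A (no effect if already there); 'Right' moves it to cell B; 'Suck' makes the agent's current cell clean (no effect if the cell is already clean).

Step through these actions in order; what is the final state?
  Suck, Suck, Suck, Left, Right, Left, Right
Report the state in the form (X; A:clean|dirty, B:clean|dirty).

(B; A:clean, B:clean)

t=1 Suck ⇒ (A; A:clean, B:clean)
t=2 Suck ⇒ (A; A:clean, B:clean)
t=3 Suck ⇒ (A; A:clean, B:clean)
t=4 Left ⇒ (A; A:clean, B:clean)
t=5 Right ⇒ (B; A:clean, B:clean)
t=6 Left ⇒ (A; A:clean, B:clean)
t=7 Right ⇒ (B; A:clean, B:clean)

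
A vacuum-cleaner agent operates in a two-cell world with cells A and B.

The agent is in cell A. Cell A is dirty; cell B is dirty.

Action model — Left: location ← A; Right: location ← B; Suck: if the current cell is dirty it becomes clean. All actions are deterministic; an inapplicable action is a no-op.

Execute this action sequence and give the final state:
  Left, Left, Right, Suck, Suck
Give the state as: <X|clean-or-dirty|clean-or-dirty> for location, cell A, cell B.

t=1 Left ⇒ <A|dirty|dirty>
t=2 Left ⇒ <A|dirty|dirty>
t=3 Right ⇒ <B|dirty|dirty>
t=4 Suck ⇒ <B|dirty|clean>
t=5 Suck ⇒ <B|dirty|clean>

<B|dirty|clean>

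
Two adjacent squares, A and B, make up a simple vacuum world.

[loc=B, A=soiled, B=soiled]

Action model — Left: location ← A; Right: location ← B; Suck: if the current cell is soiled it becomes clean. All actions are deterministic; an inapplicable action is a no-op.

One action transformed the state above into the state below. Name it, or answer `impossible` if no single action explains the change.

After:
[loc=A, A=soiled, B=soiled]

try  Left: (A; A:soiled, B:soiled)  ← match
try Right: (B; A:soiled, B:soiled)
try  Suck: (B; A:soiled, B:clean)

Left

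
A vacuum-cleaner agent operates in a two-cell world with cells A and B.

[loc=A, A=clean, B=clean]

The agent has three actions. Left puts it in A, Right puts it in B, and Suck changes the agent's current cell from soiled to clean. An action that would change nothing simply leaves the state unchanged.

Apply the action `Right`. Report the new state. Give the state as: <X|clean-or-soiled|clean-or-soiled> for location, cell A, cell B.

start: <A|clean|clean>
t=1 Right ⇒ <B|clean|clean>

<B|clean|clean>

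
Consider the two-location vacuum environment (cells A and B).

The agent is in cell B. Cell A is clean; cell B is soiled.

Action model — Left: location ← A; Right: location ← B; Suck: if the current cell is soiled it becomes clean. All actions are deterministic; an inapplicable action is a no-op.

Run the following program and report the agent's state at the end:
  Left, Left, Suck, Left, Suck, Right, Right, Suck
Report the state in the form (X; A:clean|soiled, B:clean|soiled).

t=1 Left ⇒ (A; A:clean, B:soiled)
t=2 Left ⇒ (A; A:clean, B:soiled)
t=3 Suck ⇒ (A; A:clean, B:soiled)
t=4 Left ⇒ (A; A:clean, B:soiled)
t=5 Suck ⇒ (A; A:clean, B:soiled)
t=6 Right ⇒ (B; A:clean, B:soiled)
t=7 Right ⇒ (B; A:clean, B:soiled)
t=8 Suck ⇒ (B; A:clean, B:clean)

(B; A:clean, B:clean)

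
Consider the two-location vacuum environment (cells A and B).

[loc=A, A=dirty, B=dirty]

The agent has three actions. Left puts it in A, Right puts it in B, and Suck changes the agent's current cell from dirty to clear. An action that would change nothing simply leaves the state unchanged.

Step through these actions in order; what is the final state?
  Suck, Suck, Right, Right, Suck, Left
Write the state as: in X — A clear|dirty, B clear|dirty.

in A — A clear, B clear

step 1/6 (Suck): in A — A clear, B dirty
step 2/6 (Suck): in A — A clear, B dirty
step 3/6 (Right): in B — A clear, B dirty
step 4/6 (Right): in B — A clear, B dirty
step 5/6 (Suck): in B — A clear, B clear
step 6/6 (Left): in A — A clear, B clear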